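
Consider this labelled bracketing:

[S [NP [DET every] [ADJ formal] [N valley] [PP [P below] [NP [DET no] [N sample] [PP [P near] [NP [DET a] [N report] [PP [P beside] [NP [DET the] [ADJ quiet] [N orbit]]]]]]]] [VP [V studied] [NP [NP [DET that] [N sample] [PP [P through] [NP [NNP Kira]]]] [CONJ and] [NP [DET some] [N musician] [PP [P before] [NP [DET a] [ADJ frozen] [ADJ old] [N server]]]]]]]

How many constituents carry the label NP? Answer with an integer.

9

Scanning left to right, an opening `[NP` appears at word positions 1, 5, 8, 11, 15, 15, 18, 20, 23 — 9 in total.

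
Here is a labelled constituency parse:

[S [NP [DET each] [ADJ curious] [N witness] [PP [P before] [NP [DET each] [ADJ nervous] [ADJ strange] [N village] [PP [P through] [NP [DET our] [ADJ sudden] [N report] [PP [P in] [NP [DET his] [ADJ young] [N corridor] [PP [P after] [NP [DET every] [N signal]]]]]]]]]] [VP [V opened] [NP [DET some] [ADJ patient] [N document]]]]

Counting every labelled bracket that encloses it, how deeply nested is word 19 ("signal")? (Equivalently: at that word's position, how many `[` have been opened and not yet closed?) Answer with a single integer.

11

The word sits inside N, which is inside NP, inside PP, inside NP, inside PP, inside NP, inside PP, inside NP, inside PP, inside NP, inside S — 11 brackets in all.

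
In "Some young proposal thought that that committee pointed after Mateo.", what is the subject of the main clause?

some young proposal

In the main clause the verb is "thought"; the NP preceding it, "some young proposal", is the subject.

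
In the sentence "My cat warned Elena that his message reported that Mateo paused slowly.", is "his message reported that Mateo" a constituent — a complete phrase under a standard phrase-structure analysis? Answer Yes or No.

No

The sequence begins inside the noun phrase "his message" and ends inside the verb phrase "reported that Mateo paused slowly"; it crosses a phrase boundary, so no single node in the tree spans exactly those words.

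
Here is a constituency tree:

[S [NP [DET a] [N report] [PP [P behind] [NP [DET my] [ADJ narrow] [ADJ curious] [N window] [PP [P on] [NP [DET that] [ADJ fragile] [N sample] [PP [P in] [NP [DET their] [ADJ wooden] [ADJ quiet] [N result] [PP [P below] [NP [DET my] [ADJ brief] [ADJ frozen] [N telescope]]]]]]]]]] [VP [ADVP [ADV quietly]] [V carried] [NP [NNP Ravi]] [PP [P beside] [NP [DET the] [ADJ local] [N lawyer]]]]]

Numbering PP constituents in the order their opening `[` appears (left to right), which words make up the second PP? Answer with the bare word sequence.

on that fragile sample in their wooden quiet result below my brief frozen telescope

Opening `[PP` markers occur at word positions 3, 8, 12, 17, 25; the second of these opens the constituent [PP on that fragile sample in their wooden quiet result below my brief frozen telescope].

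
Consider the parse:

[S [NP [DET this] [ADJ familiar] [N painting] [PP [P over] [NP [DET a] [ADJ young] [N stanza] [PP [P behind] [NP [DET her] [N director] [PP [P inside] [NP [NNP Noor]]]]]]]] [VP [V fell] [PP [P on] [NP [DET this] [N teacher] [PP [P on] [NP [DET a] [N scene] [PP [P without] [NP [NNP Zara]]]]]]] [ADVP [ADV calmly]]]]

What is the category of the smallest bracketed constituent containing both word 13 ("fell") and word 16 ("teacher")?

VP

Both words fall inside [VP fell on this teacher on a scene without Zara calmly] (words 13–22), and no smaller constituent contains them both. Label: VP.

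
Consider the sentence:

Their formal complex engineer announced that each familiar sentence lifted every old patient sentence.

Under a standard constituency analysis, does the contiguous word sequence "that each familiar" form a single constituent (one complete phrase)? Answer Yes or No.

"that" belongs to the complementizer "that" while "familiar" belongs to the clause "each familiar sentence lifted every old patient sentence"; a span that runs across that boundary is not a single phrase.

No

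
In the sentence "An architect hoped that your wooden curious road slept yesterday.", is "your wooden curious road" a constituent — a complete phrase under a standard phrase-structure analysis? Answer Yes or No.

Yes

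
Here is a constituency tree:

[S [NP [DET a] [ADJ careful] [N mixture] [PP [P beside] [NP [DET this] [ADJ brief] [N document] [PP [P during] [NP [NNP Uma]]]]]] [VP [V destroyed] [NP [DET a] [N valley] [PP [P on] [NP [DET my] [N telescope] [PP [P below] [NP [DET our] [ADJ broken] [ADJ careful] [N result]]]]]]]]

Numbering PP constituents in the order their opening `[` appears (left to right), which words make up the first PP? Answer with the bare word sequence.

beside this brief document during Uma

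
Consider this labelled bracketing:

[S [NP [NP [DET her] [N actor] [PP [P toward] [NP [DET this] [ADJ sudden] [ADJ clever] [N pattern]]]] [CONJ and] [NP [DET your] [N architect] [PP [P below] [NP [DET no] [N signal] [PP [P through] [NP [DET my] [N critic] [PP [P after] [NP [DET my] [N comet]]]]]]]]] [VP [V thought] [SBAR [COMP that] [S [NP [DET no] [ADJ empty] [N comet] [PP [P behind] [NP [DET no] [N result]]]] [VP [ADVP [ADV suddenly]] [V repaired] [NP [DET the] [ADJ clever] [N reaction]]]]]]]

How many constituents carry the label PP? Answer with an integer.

5

The PP constituents are: [PP toward this sudden clever pattern]; [PP below no signal through my critic after my comet]; [PP through my critic after my comet]; [PP after my comet]; [PP behind no result]. Total: 5.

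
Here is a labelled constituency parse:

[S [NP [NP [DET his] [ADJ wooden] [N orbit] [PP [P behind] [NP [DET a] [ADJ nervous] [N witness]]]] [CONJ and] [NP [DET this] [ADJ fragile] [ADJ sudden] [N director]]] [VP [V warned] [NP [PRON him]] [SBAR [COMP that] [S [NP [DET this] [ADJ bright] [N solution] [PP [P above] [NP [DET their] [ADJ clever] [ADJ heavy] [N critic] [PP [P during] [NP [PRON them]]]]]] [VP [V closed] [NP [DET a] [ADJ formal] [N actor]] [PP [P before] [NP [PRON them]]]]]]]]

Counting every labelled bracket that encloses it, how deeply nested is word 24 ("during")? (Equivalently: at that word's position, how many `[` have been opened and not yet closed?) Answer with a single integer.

9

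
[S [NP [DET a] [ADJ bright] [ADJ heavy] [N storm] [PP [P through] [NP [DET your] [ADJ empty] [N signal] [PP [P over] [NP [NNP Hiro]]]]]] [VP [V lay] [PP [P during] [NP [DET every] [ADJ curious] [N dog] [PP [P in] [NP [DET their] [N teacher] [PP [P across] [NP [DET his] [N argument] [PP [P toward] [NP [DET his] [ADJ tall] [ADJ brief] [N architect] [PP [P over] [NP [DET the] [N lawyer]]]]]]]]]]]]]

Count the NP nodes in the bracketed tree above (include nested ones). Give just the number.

8

Listing each NP by its span: [NP a bright heavy storm through your empty signal over Hiro]; [NP your empty signal over Hiro]; [NP Hiro]; [NP every curious dog in their teacher across his argument toward his tall brief architect over the lawyer]; [NP their teacher across his argument toward his tall brief architect over the lawyer]; [NP his argument toward his tall brief architect over the lawyer] … — that makes 8.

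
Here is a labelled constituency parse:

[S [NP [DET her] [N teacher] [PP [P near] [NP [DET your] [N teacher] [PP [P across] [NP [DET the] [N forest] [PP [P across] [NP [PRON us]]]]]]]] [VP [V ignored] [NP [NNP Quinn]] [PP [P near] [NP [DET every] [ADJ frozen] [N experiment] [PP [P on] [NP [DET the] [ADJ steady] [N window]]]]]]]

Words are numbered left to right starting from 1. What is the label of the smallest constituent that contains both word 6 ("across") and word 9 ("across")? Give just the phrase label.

PP

Both words fall inside [PP across the forest across us] (words 6–10), and no smaller constituent contains them both. Label: PP.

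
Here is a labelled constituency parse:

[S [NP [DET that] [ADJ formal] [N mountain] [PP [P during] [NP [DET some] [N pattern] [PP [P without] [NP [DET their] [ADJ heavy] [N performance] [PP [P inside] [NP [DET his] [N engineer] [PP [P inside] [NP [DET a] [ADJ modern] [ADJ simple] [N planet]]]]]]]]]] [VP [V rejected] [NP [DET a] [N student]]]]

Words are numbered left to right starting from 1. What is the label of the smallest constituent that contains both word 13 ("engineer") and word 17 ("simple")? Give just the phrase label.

The smallest bracket enclosing both words is [NP his engineer inside a modern simple planet], so the label is NP.

NP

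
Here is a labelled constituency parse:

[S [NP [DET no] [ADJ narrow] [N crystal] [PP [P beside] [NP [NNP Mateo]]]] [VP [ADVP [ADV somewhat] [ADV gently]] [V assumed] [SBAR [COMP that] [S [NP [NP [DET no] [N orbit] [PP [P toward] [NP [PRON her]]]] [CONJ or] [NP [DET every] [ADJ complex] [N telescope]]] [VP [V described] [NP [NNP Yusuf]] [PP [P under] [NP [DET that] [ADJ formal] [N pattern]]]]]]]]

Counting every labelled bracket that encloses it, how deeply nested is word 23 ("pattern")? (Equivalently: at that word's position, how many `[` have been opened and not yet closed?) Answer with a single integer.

8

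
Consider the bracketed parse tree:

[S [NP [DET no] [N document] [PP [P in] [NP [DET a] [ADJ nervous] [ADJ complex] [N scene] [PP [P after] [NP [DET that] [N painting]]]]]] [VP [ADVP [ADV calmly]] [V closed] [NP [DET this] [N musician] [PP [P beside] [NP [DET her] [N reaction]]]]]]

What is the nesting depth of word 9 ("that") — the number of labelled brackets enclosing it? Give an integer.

7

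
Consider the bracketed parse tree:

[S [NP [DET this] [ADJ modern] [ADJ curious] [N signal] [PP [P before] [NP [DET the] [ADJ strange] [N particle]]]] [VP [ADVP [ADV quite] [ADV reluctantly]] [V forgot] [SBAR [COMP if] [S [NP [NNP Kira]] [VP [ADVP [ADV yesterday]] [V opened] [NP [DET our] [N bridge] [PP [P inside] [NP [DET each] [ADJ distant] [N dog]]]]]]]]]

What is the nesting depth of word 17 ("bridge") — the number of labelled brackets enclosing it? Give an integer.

7

Counting open brackets not yet closed at "bridge": [S [VP [SBAR [S [VP [NP [N = 7.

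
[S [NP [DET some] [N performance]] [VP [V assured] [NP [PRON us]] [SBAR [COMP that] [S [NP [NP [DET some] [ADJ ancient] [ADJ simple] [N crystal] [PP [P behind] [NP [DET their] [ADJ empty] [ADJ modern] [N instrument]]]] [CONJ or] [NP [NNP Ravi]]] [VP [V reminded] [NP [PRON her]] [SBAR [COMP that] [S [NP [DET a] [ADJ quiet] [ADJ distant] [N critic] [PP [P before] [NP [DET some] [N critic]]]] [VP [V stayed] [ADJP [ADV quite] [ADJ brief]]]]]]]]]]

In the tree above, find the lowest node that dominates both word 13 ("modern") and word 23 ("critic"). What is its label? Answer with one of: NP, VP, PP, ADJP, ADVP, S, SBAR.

Word 13 lies under S → VP → SBAR → S → NP → NP → PP → NP → ADJ; word 23 lies under S → VP → SBAR → S → VP → SBAR → S → NP → N. The lowest shared node is the S.

S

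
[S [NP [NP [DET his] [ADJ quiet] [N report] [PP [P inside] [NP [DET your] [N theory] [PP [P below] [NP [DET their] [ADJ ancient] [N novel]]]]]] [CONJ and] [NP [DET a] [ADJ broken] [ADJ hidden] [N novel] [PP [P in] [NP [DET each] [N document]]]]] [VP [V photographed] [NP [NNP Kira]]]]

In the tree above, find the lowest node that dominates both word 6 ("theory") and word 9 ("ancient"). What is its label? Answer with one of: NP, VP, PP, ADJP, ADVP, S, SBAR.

NP

Word 6 lies under S → NP → NP → PP → NP → N; word 9 lies under S → NP → NP → PP → NP → PP → NP → ADJ. The lowest shared node is the NP.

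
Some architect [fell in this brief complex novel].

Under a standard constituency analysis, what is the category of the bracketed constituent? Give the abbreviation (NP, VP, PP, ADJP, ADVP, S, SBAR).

The bracketed span "fell in this brief complex novel" is headed by "fell", making it a verb phrase (VP).

VP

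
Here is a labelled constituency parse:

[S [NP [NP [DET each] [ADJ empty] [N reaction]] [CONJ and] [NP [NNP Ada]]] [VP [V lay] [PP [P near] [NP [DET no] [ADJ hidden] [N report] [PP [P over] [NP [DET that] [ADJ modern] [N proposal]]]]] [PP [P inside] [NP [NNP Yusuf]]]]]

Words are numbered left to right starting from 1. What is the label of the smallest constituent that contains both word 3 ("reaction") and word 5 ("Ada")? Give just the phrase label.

NP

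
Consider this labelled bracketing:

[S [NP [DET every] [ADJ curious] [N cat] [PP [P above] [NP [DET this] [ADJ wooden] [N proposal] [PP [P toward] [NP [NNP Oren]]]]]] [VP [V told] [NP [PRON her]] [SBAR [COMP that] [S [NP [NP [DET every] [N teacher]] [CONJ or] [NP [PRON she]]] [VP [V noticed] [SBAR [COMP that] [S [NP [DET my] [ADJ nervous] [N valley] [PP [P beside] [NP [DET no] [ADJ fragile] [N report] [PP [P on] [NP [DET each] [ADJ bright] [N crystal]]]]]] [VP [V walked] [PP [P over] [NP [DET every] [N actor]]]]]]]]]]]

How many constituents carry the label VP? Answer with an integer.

3

The VP constituents are: [VP told her that every teacher or she noticed that my nervous valley beside no fragile report on each bright crystal walked over every actor]; [VP noticed that my nervous valley beside no fragile report on each bright crystal walked over every actor]; [VP walked over every actor]. Total: 3.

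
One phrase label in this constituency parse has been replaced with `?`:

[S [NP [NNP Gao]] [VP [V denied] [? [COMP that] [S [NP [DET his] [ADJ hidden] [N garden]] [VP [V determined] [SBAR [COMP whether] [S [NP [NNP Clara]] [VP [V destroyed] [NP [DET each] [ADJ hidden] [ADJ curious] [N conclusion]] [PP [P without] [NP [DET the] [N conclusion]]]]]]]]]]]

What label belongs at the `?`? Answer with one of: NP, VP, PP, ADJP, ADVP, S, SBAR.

Looking at what the `?` directly dominates — COMP 'that', S — this is a subordinate clause (SBAR).

SBAR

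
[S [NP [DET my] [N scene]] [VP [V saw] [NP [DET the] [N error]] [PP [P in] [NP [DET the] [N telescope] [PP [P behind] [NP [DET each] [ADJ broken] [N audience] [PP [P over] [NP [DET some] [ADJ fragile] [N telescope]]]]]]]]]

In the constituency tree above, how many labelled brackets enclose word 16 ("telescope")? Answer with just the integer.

9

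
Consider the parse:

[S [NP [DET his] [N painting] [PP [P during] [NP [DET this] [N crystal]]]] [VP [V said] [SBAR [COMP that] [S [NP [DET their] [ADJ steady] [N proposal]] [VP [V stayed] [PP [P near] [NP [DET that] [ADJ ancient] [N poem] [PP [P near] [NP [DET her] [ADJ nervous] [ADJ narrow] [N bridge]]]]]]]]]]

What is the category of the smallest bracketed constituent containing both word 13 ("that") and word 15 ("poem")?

Word 13 lies under S → VP → SBAR → S → VP → PP → NP → DET; word 15 lies under S → VP → SBAR → S → VP → PP → NP → N. The lowest shared node is the NP.

NP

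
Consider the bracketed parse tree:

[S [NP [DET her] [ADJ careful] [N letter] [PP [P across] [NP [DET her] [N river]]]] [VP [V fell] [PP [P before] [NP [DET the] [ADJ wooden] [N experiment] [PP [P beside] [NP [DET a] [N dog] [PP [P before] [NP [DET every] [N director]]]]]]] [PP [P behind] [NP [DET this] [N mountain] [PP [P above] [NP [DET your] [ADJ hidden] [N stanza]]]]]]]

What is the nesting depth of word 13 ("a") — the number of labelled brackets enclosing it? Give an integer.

The word sits inside DET, which is inside NP, inside PP, inside NP, inside PP, inside VP, inside S — 7 brackets in all.

7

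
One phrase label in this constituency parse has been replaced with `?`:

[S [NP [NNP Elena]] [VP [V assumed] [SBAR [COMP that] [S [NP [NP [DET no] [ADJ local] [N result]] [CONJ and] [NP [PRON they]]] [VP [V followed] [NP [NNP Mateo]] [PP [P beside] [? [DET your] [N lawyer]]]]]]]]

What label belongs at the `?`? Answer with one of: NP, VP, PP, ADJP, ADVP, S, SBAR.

NP

The `?` node immediately contains: DET 'your', N 'lawyer'. That is the internal structure of a noun phrase, so the label is NP.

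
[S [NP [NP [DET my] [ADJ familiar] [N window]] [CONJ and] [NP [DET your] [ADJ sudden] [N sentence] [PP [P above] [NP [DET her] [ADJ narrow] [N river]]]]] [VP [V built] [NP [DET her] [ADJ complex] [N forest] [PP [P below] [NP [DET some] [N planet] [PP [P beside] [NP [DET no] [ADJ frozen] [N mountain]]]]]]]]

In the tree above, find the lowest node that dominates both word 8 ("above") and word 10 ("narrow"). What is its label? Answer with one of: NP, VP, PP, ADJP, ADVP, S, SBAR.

The smallest bracket enclosing both words is [PP above her narrow river], so the label is PP.

PP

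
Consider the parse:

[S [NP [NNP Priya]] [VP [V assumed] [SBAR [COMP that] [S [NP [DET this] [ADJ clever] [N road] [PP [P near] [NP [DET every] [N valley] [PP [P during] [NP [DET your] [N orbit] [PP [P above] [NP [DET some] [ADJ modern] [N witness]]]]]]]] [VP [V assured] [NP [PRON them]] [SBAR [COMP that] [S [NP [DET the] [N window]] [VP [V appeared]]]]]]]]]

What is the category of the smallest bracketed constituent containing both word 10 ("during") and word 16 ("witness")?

PP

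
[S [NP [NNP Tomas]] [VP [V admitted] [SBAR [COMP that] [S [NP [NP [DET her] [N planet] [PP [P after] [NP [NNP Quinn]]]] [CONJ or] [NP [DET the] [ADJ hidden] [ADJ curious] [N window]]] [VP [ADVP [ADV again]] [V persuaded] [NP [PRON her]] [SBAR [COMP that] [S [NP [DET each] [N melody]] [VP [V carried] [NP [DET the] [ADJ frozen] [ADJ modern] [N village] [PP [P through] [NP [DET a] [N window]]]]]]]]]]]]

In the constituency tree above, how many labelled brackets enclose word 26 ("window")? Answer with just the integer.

12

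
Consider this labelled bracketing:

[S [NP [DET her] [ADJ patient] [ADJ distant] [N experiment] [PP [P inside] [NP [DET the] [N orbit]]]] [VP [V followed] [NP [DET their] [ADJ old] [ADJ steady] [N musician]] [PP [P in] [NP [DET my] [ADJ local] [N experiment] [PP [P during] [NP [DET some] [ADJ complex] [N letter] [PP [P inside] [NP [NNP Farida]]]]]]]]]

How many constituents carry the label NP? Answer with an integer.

6

Listing each NP by its span: [NP her patient distant experiment inside the orbit]; [NP the orbit]; [NP their old steady musician]; [NP my local experiment during some complex letter inside Farida]; [NP some complex letter inside Farida]; [NP Farida] — that makes 6.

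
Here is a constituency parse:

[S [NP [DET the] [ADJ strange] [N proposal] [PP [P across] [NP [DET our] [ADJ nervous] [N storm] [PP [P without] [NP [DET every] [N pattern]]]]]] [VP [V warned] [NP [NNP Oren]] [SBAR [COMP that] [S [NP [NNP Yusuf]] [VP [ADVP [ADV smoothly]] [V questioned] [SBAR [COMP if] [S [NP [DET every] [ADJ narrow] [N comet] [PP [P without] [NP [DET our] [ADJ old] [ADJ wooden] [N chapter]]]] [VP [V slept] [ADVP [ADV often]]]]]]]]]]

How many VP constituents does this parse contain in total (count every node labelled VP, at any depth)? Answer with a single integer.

Scanning left to right, an opening `[VP` appears at word positions 11, 15, 26 — 3 in total.

3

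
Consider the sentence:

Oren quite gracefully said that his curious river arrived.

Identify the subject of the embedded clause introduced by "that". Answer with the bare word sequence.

his curious river

"his curious river" is the NP that combines with the VP headed by "arrived" to form the embedded clause introduced by "that" — the subject.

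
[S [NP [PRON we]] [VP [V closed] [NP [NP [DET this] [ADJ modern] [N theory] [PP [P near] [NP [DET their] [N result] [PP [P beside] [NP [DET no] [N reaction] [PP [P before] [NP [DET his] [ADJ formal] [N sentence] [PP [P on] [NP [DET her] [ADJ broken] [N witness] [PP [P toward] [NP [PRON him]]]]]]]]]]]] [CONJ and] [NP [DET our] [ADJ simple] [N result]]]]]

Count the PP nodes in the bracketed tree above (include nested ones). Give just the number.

Listing each PP by its span: [PP near their result beside no reaction before his formal sentence on her broken witness toward him]; [PP beside no reaction before his formal sentence on her broken witness toward him]; [PP before his formal sentence on her broken witness toward him]; [PP on her broken witness toward him]; [PP toward him] — that makes 5.

5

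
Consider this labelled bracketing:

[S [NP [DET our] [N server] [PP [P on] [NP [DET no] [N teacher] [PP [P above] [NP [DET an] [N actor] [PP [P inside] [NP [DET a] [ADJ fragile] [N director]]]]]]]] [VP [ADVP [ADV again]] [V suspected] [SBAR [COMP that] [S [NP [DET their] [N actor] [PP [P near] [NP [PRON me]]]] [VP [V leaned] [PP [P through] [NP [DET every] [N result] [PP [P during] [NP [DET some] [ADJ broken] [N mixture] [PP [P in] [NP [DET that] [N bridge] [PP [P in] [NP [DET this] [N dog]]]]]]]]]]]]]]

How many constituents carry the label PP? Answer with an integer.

Scanning left to right, an opening `[PP` appears at word positions 3, 6, 9, 18, 21, 24, 28, 31 — 8 in total.

8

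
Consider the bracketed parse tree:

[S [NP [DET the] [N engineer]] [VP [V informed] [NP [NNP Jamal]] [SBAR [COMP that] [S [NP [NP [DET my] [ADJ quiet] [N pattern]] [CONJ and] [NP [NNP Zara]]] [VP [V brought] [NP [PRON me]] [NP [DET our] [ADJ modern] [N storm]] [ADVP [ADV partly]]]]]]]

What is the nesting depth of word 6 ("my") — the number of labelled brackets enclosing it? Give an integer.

7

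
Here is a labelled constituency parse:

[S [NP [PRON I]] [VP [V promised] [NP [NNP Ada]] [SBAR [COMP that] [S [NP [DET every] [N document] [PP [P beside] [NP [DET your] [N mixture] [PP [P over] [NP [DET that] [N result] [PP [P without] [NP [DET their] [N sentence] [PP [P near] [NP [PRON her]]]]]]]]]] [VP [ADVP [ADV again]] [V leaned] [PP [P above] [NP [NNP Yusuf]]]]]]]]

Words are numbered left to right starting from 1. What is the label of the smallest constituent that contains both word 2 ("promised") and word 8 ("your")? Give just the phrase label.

The smallest bracket enclosing both words is [VP promised Ada that every document beside your mixture over that result without their sentence near her again leaned above Yusuf], so the label is VP.

VP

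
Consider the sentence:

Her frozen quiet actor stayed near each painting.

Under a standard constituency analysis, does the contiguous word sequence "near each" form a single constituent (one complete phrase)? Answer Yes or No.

No

"near" belongs to the preposition "near" while "each" belongs to the noun phrase "each painting"; a span that runs across that boundary is not a single phrase.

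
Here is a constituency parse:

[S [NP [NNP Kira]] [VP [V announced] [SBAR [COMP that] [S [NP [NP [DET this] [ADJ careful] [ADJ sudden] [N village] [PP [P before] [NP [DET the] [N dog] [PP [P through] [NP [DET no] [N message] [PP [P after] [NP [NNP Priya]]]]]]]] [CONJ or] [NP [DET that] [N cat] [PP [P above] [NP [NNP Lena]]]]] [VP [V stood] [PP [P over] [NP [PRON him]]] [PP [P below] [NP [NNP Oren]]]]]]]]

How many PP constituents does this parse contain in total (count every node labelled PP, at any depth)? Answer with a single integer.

6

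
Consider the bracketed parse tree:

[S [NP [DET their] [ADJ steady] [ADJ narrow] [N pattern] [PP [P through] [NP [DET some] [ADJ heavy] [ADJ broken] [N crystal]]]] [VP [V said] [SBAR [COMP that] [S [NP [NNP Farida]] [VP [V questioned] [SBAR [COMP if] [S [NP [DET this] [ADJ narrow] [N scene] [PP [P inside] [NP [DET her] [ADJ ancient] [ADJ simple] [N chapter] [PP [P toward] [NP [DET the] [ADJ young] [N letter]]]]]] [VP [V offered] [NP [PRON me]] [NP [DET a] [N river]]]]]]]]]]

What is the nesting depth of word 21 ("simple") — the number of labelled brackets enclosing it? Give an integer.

The word sits inside ADJ, which is inside NP, inside PP, inside NP, inside S, inside SBAR, inside VP, inside S, inside SBAR, inside VP, inside S — 11 brackets in all.

11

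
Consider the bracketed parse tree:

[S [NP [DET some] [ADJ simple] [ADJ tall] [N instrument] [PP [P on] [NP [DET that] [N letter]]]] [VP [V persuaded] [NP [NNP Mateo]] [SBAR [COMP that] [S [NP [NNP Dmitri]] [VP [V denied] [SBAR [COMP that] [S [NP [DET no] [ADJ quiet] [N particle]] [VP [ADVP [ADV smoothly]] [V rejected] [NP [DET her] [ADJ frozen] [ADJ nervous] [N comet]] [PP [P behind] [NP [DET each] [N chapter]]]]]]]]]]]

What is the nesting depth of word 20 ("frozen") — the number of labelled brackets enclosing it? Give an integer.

10

Counting open brackets not yet closed at "frozen": [S [VP [SBAR [S [VP [SBAR [S [VP [NP [ADJ = 10.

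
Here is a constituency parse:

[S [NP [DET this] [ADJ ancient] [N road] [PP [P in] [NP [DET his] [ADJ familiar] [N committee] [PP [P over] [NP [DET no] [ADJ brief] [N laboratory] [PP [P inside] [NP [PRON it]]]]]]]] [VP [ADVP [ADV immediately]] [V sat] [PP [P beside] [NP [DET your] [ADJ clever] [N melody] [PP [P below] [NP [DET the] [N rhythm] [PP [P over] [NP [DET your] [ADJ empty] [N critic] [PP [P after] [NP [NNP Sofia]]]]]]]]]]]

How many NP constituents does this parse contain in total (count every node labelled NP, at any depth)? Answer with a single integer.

The NP constituents are: [NP this ancient road in his familiar committee over no brief laboratory inside it]; [NP his familiar committee over no brief laboratory inside it]; [NP no brief laboratory inside it]; [NP it]; [NP your clever melody below the rhythm over your empty critic after Sofia]; [NP the rhythm over your empty critic after Sofia] …. Total: 8.

8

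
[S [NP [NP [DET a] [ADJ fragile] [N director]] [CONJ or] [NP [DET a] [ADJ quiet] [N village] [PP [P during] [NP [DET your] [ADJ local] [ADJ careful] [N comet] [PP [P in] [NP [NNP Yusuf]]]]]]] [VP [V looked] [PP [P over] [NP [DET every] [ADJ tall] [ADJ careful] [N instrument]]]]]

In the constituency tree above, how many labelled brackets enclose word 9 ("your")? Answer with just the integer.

6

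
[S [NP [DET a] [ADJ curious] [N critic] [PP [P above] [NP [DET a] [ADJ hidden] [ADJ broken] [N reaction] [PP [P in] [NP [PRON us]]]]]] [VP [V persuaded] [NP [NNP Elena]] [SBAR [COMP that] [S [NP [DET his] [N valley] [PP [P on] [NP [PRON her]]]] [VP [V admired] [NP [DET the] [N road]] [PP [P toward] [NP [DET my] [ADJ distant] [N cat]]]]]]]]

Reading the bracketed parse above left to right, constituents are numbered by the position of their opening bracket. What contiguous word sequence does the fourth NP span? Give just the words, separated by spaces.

Elena

The NP opening brackets appear, in order, over: "a curious critic above a hidden broken reaction in us"; "a hidden broken reaction in us"; "us"; "Elena"; "his valley on her"; "her"; "the road"; "my distant cat". The fourth one spans "Elena".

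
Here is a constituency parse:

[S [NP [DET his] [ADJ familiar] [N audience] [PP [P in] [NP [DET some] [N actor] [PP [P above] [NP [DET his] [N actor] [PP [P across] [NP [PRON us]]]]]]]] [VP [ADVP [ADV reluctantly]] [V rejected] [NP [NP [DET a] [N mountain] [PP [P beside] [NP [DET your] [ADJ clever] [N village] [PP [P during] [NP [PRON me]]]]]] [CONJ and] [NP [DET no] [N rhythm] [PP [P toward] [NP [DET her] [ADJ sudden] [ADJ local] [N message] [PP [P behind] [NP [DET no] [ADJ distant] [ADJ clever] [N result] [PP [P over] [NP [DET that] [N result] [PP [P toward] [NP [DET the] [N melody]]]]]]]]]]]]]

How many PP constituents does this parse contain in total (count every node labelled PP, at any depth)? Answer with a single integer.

Scanning left to right, an opening `[PP` appears at word positions 4, 7, 10, 16, 20, 25, 30, 35, 38 — 9 in total.

9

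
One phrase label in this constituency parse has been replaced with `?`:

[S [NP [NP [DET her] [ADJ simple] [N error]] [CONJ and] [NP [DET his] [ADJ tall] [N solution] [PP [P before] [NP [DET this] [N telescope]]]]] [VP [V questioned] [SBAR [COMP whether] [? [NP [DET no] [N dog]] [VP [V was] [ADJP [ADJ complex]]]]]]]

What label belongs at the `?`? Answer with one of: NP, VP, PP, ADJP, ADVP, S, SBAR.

S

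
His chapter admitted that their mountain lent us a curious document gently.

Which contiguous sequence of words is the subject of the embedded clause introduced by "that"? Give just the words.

In the embedded clause introduced by "that" the verb is "lent"; the NP preceding it, "their mountain", is the subject.

their mountain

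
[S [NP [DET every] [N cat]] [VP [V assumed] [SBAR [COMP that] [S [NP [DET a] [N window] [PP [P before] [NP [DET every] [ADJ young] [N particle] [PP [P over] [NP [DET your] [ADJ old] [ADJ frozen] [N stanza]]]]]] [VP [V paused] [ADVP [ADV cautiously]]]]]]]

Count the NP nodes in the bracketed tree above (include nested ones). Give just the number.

4

Scanning left to right, an opening `[NP` appears at word positions 1, 5, 8, 12 — 4 in total.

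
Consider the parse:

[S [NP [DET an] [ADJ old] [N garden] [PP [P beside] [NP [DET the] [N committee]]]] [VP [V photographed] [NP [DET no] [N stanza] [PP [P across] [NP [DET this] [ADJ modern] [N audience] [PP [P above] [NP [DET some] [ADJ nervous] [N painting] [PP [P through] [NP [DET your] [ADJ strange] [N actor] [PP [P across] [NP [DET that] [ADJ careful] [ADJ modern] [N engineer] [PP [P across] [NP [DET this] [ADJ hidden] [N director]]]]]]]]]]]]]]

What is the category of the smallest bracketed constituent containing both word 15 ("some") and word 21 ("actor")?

NP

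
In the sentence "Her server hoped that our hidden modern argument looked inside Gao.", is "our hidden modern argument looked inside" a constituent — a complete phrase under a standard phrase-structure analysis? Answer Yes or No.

No

"our" belongs to the noun phrase "our hidden modern argument" while "inside" belongs to the verb phrase "looked inside Gao"; a span that runs across that boundary is not a single phrase.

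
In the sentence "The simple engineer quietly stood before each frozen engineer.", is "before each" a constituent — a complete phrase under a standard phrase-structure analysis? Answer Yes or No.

No

The sequence begins inside the preposition "before" and ends inside the noun phrase "each frozen engineer"; it crosses a phrase boundary, so no single node in the tree spans exactly those words.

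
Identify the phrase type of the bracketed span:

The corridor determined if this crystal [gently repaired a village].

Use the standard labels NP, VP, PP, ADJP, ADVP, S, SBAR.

VP

The span is built around the verb "repaired" — a verb phrase (VP).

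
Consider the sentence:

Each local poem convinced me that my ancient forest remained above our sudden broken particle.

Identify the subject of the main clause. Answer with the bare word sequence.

each local poem

In the main clause the verb is "convinced"; the NP preceding it, "each local poem", is the subject.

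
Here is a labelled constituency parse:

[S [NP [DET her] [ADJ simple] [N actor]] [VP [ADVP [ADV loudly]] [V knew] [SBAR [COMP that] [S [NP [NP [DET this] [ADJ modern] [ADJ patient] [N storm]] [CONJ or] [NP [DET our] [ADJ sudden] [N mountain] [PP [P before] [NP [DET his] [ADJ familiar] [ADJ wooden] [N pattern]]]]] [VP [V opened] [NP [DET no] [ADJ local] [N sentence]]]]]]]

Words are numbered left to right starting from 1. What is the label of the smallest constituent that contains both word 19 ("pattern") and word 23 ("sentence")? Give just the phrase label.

The smallest bracket enclosing both words is [S this modern patient storm or our sudden mountain before his familiar wooden pattern opened no local sentence], so the label is S.

S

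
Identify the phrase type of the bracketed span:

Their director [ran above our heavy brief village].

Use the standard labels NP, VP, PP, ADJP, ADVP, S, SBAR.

VP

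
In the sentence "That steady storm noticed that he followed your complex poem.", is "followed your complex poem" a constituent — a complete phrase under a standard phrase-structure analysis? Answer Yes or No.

Yes

These words form the whole verb phrase headed by "followed", so yes — one constituent.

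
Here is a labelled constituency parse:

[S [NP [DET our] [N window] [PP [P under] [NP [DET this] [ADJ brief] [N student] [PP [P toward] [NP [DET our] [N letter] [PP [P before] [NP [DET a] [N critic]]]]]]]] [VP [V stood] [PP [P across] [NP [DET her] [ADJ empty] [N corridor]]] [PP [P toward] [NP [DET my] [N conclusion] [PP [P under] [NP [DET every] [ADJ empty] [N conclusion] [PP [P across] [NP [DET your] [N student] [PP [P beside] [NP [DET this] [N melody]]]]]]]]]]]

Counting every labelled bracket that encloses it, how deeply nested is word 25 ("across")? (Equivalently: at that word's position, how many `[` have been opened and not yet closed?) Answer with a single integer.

8

The word sits inside P, which is inside PP, inside NP, inside PP, inside NP, inside PP, inside VP, inside S — 8 brackets in all.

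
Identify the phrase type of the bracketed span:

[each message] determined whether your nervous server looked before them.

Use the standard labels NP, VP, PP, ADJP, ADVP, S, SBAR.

"message" is the head of the bracketed span, so the span is a noun phrase: NP.

NP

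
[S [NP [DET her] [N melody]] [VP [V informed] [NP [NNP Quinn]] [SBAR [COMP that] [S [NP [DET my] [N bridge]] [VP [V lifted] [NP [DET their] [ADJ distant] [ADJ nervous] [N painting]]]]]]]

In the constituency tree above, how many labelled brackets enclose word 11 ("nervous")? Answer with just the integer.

Counting open brackets not yet closed at "nervous": [S [VP [SBAR [S [VP [NP [ADJ = 7.

7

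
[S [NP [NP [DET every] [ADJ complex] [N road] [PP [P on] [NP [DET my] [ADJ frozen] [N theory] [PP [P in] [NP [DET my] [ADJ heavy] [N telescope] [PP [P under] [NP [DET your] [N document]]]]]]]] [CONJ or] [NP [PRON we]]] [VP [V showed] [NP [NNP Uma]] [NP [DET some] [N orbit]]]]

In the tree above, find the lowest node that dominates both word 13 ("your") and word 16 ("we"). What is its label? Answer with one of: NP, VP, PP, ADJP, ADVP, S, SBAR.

Both words fall inside [NP every complex road on my frozen theory in my heavy telescope under your document or we] (words 1–16), and no smaller constituent contains them both. Label: NP.

NP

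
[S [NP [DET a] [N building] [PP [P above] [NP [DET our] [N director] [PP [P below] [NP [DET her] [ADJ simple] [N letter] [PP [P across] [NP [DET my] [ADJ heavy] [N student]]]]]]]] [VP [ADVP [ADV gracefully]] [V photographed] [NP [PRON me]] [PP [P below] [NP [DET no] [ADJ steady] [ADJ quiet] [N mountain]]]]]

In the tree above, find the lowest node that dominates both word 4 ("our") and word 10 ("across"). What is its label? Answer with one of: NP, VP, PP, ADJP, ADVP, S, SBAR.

NP

The smallest bracket enclosing both words is [NP our director below her simple letter across my heavy student], so the label is NP.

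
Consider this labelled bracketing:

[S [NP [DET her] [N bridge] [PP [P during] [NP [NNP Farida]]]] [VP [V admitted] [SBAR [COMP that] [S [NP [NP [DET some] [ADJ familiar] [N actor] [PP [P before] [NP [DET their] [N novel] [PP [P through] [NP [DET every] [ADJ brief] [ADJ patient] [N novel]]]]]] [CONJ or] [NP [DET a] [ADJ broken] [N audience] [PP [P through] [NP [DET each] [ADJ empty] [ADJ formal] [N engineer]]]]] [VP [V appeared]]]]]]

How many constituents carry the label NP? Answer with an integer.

8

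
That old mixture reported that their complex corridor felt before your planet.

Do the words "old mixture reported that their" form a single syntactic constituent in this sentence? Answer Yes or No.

The smallest constituent containing the whole sequence is the clause [S that old mixture reported that their complex corridor felt before your planet], but the sequence is only part of it — it straddles the boundary between noun phrase "that old mixture" and verb phrase "reported that their complex corridor felt before your planet".

No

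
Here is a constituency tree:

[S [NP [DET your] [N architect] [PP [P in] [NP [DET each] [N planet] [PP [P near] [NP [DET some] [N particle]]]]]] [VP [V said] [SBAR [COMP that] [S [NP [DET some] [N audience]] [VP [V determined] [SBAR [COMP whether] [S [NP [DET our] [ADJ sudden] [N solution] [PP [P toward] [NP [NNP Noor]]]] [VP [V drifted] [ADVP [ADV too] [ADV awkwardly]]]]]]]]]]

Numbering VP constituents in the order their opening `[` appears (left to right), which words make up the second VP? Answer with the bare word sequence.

determined whether our sudden solution toward Noor drifted too awkwardly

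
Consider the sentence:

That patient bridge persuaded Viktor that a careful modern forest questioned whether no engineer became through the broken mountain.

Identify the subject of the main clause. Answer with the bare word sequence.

that patient bridge

"that patient bridge" is the NP that combines with the VP headed by "persuaded" to form the main clause — the subject.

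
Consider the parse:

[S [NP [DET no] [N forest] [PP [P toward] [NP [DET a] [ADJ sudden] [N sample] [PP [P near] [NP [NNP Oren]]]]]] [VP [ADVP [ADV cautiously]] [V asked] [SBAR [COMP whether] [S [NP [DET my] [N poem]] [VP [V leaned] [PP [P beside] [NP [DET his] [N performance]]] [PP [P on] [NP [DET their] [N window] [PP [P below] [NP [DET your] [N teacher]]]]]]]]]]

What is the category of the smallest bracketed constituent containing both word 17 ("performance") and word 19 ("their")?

VP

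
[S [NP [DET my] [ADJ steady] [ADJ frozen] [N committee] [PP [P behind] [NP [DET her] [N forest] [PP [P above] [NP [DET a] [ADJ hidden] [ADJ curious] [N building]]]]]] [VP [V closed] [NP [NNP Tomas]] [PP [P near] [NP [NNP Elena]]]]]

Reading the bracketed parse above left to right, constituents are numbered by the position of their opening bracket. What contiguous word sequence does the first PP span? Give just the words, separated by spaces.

The PP opening brackets appear, in order, over: "behind her forest above a hidden curious building"; "above a hidden curious building"; "near Elena". The first one spans "behind her forest above a hidden curious building".

behind her forest above a hidden curious building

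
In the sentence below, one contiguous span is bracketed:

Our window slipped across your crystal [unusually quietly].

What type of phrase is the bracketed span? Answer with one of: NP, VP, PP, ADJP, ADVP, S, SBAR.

"quietly" is the head of the bracketed span, so the span is an adverb phrase: ADVP.

ADVP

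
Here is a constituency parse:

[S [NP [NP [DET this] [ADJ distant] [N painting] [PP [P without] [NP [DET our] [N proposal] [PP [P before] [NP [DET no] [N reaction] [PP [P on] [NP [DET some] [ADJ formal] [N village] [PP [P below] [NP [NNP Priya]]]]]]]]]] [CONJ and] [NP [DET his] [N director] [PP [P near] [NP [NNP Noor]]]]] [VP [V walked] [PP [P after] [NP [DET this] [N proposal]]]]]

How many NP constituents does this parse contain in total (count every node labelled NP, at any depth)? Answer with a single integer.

Listing each NP by its span: [NP this distant painting without our proposal before no reaction on some formal village below Priya and his director near Noor]; [NP this distant painting without our proposal before no reaction on some formal village below Priya]; [NP our proposal before no reaction on some formal village below Priya]; [NP no reaction on some formal village below Priya]; [NP some formal village below Priya]; [NP Priya] … — that makes 9.

9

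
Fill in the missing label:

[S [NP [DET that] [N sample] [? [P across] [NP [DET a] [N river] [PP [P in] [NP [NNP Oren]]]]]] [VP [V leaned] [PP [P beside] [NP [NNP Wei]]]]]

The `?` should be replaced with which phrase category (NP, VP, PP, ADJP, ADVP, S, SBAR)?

PP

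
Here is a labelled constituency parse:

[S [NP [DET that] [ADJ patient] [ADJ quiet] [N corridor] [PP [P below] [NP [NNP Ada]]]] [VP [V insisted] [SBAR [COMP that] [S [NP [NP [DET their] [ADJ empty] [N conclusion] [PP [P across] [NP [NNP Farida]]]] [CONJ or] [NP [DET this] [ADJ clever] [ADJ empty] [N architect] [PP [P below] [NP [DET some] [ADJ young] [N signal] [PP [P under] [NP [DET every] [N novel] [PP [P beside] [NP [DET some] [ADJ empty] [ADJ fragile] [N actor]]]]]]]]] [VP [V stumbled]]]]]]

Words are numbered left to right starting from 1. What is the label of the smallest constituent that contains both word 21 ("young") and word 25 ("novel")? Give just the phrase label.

NP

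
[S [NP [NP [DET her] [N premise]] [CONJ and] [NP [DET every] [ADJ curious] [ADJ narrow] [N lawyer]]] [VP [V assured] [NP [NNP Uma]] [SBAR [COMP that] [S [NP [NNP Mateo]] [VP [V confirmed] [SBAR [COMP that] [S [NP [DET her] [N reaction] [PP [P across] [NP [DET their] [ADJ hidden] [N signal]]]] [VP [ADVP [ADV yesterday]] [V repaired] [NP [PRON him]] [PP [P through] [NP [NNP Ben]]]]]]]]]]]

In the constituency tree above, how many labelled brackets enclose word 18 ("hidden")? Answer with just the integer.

11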